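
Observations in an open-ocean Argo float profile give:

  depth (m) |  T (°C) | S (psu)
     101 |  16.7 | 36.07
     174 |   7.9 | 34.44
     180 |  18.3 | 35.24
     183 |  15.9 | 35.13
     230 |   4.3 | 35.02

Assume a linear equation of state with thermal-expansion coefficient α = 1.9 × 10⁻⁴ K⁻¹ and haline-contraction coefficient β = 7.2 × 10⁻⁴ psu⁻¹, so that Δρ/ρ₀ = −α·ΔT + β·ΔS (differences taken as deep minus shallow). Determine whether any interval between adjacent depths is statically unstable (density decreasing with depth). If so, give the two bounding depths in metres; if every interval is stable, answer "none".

Evaluate Δρ/ρ₀ = −αΔT + βΔS across each adjacent pair:
  101–174 m: −αΔT+βΔS = −(1.9 × 10⁻⁴)(-8.8)+(7.2 × 10⁻⁴)(-1.63) = 5.0 × 10⁻⁴ → stable
  174–180 m: −αΔT+βΔS = −(1.9 × 10⁻⁴)(+10.4)+(7.2 × 10⁻⁴)(+0.80) = -1.4 × 10⁻³ → UNSTABLE
  180–183 m: −αΔT+βΔS = −(1.9 × 10⁻⁴)(-2.4)+(7.2 × 10⁻⁴)(-0.11) = 3.8 × 10⁻⁴ → stable
  183–230 m: −αΔT+βΔS = −(1.9 × 10⁻⁴)(-11.6)+(7.2 × 10⁻⁴)(-0.11) = 2.1 × 10⁻³ → stable
The 174–180 m interval has Δρ < 0: lighter water underlies denser water.

174–180 m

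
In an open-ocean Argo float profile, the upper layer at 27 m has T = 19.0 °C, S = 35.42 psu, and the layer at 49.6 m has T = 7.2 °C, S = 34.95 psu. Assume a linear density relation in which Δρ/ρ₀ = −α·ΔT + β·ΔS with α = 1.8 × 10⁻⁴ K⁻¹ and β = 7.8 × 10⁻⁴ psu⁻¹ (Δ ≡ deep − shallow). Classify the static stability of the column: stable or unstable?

stable

ΔT = 7.2 − 19.0 = -11.8 K and ΔS = 34.95 − 35.42 = -0.47 psu (deep − shallow).
−αΔT = 2.124 × 10⁻³; βΔS = -3.666 × 10⁻⁴; sum Δρ/ρ₀ = 1.7574 × 10⁻³.
Δρ/ρ₀ > 0, so Δρ > 0: deeper water is denser → statically stable.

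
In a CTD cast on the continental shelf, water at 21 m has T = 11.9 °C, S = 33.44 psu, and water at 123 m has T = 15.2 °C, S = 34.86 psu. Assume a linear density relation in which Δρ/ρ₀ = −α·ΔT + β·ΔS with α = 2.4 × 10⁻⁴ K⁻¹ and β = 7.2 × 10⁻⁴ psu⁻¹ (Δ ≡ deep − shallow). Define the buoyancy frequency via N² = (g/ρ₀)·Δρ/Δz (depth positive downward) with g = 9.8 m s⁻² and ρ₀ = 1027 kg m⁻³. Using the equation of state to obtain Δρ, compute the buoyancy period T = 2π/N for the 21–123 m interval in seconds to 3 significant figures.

1.34 × 10³ s

ΔT = +3.3 K, ΔS = +1.42 psu (deep − shallow).
Δρ/ρ₀ = −αΔT + βΔS = -7.92 × 10⁻⁴ + 1.0224 × 10⁻³ = 2.304 × 10⁻⁴, so Δρ ≈ 0.2366 kg m⁻³.
N² = (g/ρ₀)·Δρ/Δz = g·(Δρ/ρ₀)/Δz = 9.8 × 2.304 × 10⁻⁴ / 102 = 2.2136 × 10⁻⁵ s⁻².
N = √(2.2136 × 10⁻⁵) = 4.7049 × 10⁻³ rad s⁻¹ → T = 2π/N = 1.3355 × 10³ s ≈ 1.34 × 10³ s.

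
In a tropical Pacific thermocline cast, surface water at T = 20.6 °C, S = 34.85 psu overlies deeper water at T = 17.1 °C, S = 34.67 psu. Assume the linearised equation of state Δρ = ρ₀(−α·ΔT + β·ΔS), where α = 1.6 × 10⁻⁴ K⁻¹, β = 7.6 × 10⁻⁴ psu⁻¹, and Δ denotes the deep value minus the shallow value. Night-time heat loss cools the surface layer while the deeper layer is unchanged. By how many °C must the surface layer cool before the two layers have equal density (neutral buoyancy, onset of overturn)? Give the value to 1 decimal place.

2.6 °C

Neutral buoyancy requires Δρ = 0, i.e. −α(T_deep − T_surf′) + β(S_deep − S_surf) = 0.
T_surf′ = T_deep − (β/α)·ΔS = 17.1 − (7.6 × 10⁻⁴/1.6 × 10⁻⁴)·(-0.18) = 17.955 °C.
Cooling required: 20.6 − (17.955) = 2.645 °C.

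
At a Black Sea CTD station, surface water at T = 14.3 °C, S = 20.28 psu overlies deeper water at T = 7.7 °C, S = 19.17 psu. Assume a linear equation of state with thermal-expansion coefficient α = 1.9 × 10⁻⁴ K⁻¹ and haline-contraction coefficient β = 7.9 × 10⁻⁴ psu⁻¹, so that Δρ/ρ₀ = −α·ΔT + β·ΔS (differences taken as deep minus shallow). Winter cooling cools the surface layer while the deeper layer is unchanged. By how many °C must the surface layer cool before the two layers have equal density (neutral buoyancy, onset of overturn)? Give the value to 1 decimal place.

2.0 °C

Neutral buoyancy requires Δρ = 0, i.e. −α(T_deep − T_surf′) + β(S_deep − S_surf) = 0.
T_surf′ = T_deep − (β/α)·ΔS = 7.7 − (7.9 × 10⁻⁴/1.9 × 10⁻⁴)·(-1.11) = 12.315 °C.
Cooling required: 14.3 − (12.315) = 1.985 °C.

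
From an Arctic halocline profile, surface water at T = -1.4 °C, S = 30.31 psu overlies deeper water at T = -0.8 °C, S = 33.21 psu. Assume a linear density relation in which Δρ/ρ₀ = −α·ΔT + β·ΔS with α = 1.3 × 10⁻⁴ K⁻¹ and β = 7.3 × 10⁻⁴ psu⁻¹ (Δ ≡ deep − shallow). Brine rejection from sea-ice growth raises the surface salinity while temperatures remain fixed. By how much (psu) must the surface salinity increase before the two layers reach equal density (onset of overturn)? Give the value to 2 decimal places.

2.79 psu

Neutral buoyancy requires −α(T_deep − T_surf) + β(S_deep − S_surf′) = 0.
S_surf′ = S_deep − (α/β)·ΔT = 33.21 − (1.3 × 10⁻⁴/7.3 × 10⁻⁴)·(+0.6) = 33.1032 psu.
Increase required: 33.1032 − 30.31 = 2.7932 psu.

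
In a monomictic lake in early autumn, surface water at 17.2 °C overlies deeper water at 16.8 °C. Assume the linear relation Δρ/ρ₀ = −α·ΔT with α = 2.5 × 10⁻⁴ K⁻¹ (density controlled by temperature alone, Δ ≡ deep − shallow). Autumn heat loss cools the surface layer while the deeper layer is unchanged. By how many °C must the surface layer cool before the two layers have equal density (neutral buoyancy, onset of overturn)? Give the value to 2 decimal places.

0.40 °C

With temperature the only control, equal density requires T_surf′ = T_deep.
T_surf′ = 16.8 °C.
Cooling required: 17.2 − 16.8 = 0.40 °C.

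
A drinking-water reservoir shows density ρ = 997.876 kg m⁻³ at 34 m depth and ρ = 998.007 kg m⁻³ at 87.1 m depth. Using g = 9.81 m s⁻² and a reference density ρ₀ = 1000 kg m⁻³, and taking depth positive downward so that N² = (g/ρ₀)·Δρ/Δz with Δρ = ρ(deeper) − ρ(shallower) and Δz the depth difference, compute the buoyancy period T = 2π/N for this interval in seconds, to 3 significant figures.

Δρ = 998.007 − 997.876 = 0.131 kg m⁻³ over Δz = 87.1 − 34 = 53.1 m.
N² = (9.81/1000) × (0.131/53.1) = 2.4202 × 10⁻⁵ s⁻².
N = √(2.4202 × 10⁻⁵) = 4.9196 × 10⁻³ rad s⁻¹, so T = 2π/N = 1.2772 × 10³ s ≈ 1.28 × 10³ s.

1.28 × 10³ s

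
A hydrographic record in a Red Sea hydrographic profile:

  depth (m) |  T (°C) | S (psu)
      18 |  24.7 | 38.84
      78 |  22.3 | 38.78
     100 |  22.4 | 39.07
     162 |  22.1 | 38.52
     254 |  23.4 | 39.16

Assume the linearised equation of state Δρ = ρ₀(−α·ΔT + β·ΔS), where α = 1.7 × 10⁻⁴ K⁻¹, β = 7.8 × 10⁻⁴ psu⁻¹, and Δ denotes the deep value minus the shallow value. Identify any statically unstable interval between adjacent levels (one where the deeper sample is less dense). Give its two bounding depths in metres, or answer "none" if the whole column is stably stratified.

100–162 m

Evaluate Δρ/ρ₀ = −αΔT + βΔS across each adjacent pair:
  18–78 m: −αΔT+βΔS = −(1.7 × 10⁻⁴)(-2.4)+(7.8 × 10⁻⁴)(-0.06) = 3.6 × 10⁻⁴ → stable
  78–100 m: −αΔT+βΔS = −(1.7 × 10⁻⁴)(+0.1)+(7.8 × 10⁻⁴)(+0.29) = 2.1 × 10⁻⁴ → stable
  100–162 m: −αΔT+βΔS = −(1.7 × 10⁻⁴)(-0.3)+(7.8 × 10⁻⁴)(-0.55) = -3.8 × 10⁻⁴ → UNSTABLE
  162–254 m: −αΔT+βΔS = −(1.7 × 10⁻⁴)(+1.3)+(7.8 × 10⁻⁴)(+0.64) = 2.8 × 10⁻⁴ → stable
The 100–162 m interval has Δρ < 0: lighter water underlies denser water.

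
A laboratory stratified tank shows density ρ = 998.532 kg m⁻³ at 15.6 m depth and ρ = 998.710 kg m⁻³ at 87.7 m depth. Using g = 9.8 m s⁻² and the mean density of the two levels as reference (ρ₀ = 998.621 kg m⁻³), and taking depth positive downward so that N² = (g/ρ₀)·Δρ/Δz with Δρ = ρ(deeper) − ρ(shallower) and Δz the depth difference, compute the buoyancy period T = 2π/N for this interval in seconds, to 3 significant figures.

1.28 × 10³ s

Δρ = 998.710 − 998.532 = 0.178 kg m⁻³ over Δz = 87.7 − 15.6 = 72.1 m.
N² = (9.8/998.621) × (0.178/72.1) = 2.4228 × 10⁻⁵ s⁻².
N = √(2.4228 × 10⁻⁵) = 4.9222 × 10⁻³ rad s⁻¹, so T = 2π/N = 1.2765 × 10³ s ≈ 1.28 × 10³ s.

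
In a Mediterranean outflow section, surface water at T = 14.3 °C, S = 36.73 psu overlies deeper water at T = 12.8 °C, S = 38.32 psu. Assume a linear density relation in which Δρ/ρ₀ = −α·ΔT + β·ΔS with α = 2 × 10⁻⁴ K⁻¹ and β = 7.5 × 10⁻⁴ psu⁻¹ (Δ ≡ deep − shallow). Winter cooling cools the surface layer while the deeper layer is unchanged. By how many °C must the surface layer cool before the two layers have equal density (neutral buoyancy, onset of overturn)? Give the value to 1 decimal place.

7.5 °C

Neutral buoyancy requires Δρ = 0, i.e. −α(T_deep − T_surf′) + β(S_deep − S_surf) = 0.
T_surf′ = T_deep − (β/α)·ΔS = 12.8 − (7.5 × 10⁻⁴/2 × 10⁻⁴)·(+1.59) = 6.838 °C.
Cooling required: 14.3 − (6.838) = 7.462 °C.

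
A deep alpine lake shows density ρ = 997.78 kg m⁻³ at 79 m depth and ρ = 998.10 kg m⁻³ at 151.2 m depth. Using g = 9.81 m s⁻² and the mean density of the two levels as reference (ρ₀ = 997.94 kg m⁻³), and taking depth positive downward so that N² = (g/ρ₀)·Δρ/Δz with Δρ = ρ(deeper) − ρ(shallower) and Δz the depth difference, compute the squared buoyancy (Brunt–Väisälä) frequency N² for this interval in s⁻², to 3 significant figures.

Δρ = 998.10 − 997.78 = 0.32 kg m⁻³ over Δz = 151.2 − 79 = 72.2 m.
N² = (9.81/997.94) × (0.32/72.2) = 4.3569 × 10⁻⁵ s⁻² ≈ 4.36 × 10⁻⁵ s⁻².

4.36 × 10⁻⁵ s⁻²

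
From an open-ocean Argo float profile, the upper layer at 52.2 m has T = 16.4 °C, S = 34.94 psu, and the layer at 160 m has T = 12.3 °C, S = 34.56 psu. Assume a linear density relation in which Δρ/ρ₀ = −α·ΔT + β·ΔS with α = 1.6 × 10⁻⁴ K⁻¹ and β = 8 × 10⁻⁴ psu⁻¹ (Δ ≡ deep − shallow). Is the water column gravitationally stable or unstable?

stable

ΔT = 12.3 − 16.4 = -4.1 K and ΔS = 34.56 − 34.94 = -0.38 psu (deep − shallow).
−αΔT = 6.56 × 10⁻⁴; βΔS = -3.04 × 10⁻⁴; sum Δρ/ρ₀ = 3.52 × 10⁻⁴.
Δρ/ρ₀ > 0, so Δρ > 0: deeper water is denser → statically stable.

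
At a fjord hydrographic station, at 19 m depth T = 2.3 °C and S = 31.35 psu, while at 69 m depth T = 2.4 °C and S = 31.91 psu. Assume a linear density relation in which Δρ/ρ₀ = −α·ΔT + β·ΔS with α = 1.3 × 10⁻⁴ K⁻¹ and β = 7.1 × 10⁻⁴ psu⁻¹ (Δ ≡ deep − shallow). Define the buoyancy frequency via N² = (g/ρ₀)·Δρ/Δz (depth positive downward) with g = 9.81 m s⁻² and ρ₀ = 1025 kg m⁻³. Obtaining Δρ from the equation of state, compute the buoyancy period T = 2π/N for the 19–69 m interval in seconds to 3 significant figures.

ΔT = +0.1 K, ΔS = +0.56 psu (deep − shallow).
Δρ/ρ₀ = −αΔT + βΔS = -1.30 × 10⁻⁵ + 3.976 × 10⁻⁴ = 3.846 × 10⁻⁴, so Δρ ≈ 0.3942 kg m⁻³.
N² = (g/ρ₀)·Δρ/Δz = g·(Δρ/ρ₀)/Δz = 9.81 × 3.846 × 10⁻⁴ / 50 = 7.5459 × 10⁻⁵ s⁻².
N = √(7.5459 × 10⁻⁵) = 8.6867 × 10⁻³ rad s⁻¹ → T = 2π/N = 723.31 s ≈ 723 s.

723 s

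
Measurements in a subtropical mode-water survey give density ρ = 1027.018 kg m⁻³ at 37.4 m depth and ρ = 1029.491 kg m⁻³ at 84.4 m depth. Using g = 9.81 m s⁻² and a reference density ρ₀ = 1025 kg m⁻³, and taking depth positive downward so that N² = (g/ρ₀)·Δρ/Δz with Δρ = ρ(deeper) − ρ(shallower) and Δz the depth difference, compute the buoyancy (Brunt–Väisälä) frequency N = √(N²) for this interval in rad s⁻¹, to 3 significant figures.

0.0224 rad s⁻¹

Δρ = 1029.491 − 1027.018 = 2.473 kg m⁻³ over Δz = 84.4 − 37.4 = 47 m.
N² = (9.81/1025) × (2.473/47) = 5.0358 × 10⁻⁴ s⁻².
N = √(5.0358 × 10⁻⁴) = 0.022441 rad s⁻¹ ≈ 0.0224 rad s⁻¹.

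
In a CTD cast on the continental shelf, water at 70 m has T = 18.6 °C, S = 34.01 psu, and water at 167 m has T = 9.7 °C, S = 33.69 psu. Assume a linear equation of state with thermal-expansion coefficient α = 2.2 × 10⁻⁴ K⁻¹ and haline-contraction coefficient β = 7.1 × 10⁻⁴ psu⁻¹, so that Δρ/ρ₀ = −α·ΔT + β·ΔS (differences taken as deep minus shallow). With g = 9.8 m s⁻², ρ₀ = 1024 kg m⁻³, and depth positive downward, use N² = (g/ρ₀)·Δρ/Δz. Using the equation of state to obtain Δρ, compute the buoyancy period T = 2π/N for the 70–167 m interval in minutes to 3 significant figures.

ΔT = -8.9 K, ΔS = -0.32 psu (deep − shallow).
Δρ/ρ₀ = −αΔT + βΔS = 1.958 × 10⁻³ − 2.272 × 10⁻⁴ = 1.7308 × 10⁻³, so Δρ ≈ 1.772 kg m⁻³.
N² = (g/ρ₀)·Δρ/Δz = g·(Δρ/ρ₀)/Δz = 9.8 × 1.7308 × 10⁻³ / 97 = 1.7486 × 10⁻⁴ s⁻².
N = √(1.7486 × 10⁻⁴) = 0.013223 rad s⁻¹ → T = 2π/N = 475.17 s = 7.9195 min ≈ 7.92 min.

7.92 min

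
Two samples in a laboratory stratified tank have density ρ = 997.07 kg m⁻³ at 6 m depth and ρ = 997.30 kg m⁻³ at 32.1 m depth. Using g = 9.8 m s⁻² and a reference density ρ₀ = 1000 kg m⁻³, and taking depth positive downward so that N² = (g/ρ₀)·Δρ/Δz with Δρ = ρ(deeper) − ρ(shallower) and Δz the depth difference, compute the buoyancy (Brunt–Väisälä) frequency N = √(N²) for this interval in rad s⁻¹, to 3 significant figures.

Δρ = 997.30 − 997.07 = 0.23 kg m⁻³ over Δz = 32.1 − 6 = 26.1 m.
N² = (9.8/1000) × (0.23/26.1) = 8.6360 × 10⁻⁵ s⁻².
N = √(8.6360 × 10⁻⁵) = 9.2930 × 10⁻³ rad s⁻¹ ≈ 9.29 × 10⁻³ rad s⁻¹.

9.29 × 10⁻³ rad s⁻¹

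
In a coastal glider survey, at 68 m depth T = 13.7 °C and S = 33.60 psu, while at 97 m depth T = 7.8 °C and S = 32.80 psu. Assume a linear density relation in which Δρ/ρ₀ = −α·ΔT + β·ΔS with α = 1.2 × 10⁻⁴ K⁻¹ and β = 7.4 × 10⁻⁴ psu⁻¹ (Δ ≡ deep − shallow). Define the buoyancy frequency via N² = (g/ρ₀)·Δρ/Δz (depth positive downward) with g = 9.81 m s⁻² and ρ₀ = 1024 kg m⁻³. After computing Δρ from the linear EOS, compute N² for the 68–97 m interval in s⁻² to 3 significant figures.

ΔT = -5.9 K, ΔS = -0.80 psu (deep − shallow).
Δρ/ρ₀ = −αΔT + βΔS = 7.08 × 10⁻⁴ − 5.92 × 10⁻⁴ = 1.16 × 10⁻⁴, so Δρ ≈ 0.1188 kg m⁻³.
N² = (g/ρ₀)·Δρ/Δz = g·(Δρ/ρ₀)/Δz = 9.81 × 1.16 × 10⁻⁴ / 29 = 3.9240 × 10⁻⁵ s⁻² ≈ 3.92 × 10⁻⁵ s⁻².

3.92 × 10⁻⁵ s⁻²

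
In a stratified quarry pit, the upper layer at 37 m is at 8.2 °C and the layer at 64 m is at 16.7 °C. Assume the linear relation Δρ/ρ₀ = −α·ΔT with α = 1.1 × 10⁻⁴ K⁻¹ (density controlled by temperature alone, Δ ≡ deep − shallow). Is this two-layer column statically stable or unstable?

ΔT = 16.7 − 8.2 = +8.5 K, so Δρ/ρ₀ = −αΔT = -9.35 × 10⁻⁴.
Δρ/ρ₀ < 0, so Δρ < 0: deeper water is lighter → statically unstable; the column would overturn.

unstable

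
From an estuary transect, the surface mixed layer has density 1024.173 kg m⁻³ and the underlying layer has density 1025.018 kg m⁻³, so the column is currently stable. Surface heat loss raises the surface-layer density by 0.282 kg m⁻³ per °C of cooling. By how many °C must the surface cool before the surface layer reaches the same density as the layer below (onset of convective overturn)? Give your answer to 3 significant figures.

Density deficit of the surface layer: 1025.018 − 1024.173 = 0.845 kg m⁻³.
Required change = 0.845 / 0.282 = 3.00 °C.

3.00 °C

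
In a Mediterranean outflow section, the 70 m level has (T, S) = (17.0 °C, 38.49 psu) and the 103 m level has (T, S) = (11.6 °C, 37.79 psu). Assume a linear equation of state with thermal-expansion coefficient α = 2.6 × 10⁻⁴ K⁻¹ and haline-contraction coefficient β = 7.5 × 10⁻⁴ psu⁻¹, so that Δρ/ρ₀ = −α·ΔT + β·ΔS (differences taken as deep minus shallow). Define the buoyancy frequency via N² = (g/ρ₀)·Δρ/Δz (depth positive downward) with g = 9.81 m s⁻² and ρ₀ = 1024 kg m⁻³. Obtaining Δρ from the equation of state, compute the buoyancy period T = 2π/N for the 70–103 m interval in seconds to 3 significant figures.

389 s

ΔT = -5.4 K, ΔS = -0.70 psu (deep − shallow).
Δρ/ρ₀ = −αΔT + βΔS = 1.404 × 10⁻³ − 5.25 × 10⁻⁴ = 8.79 × 10⁻⁴, so Δρ ≈ 0.9001 kg m⁻³.
N² = (g/ρ₀)·Δρ/Δz = g·(Δρ/ρ₀)/Δz = 9.81 × 8.79 × 10⁻⁴ / 33 = 2.6130 × 10⁻⁴ s⁻².
N = √(2.6130 × 10⁻⁴) = 0.016165 rad s⁻¹ → T = 2π/N = 388.69 s ≈ 389 s.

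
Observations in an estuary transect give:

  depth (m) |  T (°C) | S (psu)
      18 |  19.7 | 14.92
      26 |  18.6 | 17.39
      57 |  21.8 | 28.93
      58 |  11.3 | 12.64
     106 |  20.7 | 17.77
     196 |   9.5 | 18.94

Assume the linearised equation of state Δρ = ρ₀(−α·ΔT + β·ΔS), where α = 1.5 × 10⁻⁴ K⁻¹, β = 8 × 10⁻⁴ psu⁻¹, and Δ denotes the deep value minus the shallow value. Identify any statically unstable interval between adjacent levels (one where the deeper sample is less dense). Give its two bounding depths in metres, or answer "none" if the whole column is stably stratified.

57–58 m

Evaluate Δρ/ρ₀ = −αΔT + βΔS across each adjacent pair:
  18–26 m: −αΔT+βΔS = −(1.5 × 10⁻⁴)(-1.1)+(8 × 10⁻⁴)(+2.47) = 2.1 × 10⁻³ → stable
  26–57 m: −αΔT+βΔS = −(1.5 × 10⁻⁴)(+3.2)+(8 × 10⁻⁴)(+11.54) = 8.8 × 10⁻³ → stable
  57–58 m: −αΔT+βΔS = −(1.5 × 10⁻⁴)(-10.5)+(8 × 10⁻⁴)(-16.29) = -0.011 → UNSTABLE
  58–106 m: −αΔT+βΔS = −(1.5 × 10⁻⁴)(+9.4)+(8 × 10⁻⁴)(+5.13) = 2.7 × 10⁻³ → stable
  106–196 m: −αΔT+βΔS = −(1.5 × 10⁻⁴)(-11.2)+(8 × 10⁻⁴)(+1.17) = 2.6 × 10⁻³ → stable
The 57–58 m interval has Δρ < 0: lighter water underlies denser water.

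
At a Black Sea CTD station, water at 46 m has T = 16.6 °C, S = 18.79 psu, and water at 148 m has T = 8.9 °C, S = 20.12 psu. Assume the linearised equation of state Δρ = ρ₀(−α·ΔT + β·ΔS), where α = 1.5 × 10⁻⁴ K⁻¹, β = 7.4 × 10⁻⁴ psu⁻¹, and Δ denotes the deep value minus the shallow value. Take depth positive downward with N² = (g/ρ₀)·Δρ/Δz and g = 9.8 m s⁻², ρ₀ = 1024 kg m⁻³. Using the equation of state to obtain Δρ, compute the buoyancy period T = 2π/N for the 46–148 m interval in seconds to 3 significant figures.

438 s

ΔT = -7.7 K, ΔS = +1.33 psu (deep − shallow).
Δρ/ρ₀ = −αΔT + βΔS = 1.155 × 10⁻³ + 9.842 × 10⁻⁴ = 2.1392 × 10⁻³, so Δρ ≈ 2.191 kg m⁻³.
N² = (g/ρ₀)·Δρ/Δz = g·(Δρ/ρ₀)/Δz = 9.8 × 2.1392 × 10⁻³ / 102 = 2.0553 × 10⁻⁴ s⁻².
N = √(2.0553 × 10⁻⁴) = 0.014336 rad s⁻¹ → T = 2π/N = 438.28 s ≈ 438 s.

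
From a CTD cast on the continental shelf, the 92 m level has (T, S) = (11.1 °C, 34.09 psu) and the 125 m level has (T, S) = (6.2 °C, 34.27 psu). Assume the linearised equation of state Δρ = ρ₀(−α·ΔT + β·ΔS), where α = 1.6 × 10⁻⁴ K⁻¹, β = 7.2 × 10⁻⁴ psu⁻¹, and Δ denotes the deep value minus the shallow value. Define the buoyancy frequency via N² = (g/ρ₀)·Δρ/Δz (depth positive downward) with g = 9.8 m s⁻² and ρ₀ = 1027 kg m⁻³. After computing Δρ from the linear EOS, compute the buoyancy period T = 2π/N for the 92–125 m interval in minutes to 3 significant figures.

6.36 min

ΔT = -4.9 K, ΔS = +0.18 psu (deep − shallow).
Δρ/ρ₀ = −αΔT + βΔS = 7.84 × 10⁻⁴ + 1.296 × 10⁻⁴ = 9.136 × 10⁻⁴, so Δρ ≈ 0.9383 kg m⁻³.
N² = (g/ρ₀)·Δρ/Δz = g·(Δρ/ρ₀)/Δz = 9.8 × 9.136 × 10⁻⁴ / 33 = 2.7131 × 10⁻⁴ s⁻².
N = √(2.7131 × 10⁻⁴) = 0.016471 rad s⁻¹ → T = 2π/N = 381.47 s = 6.3578 min ≈ 6.36 min.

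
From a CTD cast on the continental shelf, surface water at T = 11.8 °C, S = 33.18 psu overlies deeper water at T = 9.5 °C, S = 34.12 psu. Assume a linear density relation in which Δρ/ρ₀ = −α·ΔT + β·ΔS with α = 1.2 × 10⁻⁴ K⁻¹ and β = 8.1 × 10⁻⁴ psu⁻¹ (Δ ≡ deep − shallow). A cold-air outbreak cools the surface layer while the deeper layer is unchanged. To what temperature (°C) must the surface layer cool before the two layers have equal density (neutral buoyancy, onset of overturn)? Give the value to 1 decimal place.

Neutral buoyancy requires Δρ = 0, i.e. −α(T_deep − T_surf′) + β(S_deep − S_surf) = 0.
T_surf′ = T_deep − (β/α)·ΔS = 9.5 − (8.1 × 10⁻⁴/1.2 × 10⁻⁴)·(+0.94) = 3.155 °C.
Cooling required: 11.8 − (3.155) = 8.645 °C.

3.2 °C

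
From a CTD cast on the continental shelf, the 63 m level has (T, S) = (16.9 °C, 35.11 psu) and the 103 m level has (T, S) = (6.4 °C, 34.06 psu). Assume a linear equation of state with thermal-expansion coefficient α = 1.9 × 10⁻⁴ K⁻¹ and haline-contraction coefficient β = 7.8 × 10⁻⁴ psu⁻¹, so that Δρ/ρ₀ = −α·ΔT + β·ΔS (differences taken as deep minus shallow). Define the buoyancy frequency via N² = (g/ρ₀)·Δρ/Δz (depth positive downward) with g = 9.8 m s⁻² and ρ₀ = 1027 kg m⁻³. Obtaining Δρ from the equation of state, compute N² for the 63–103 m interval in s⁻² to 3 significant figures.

ΔT = -10.5 K, ΔS = -1.05 psu (deep − shallow).
Δρ/ρ₀ = −αΔT + βΔS = 1.995 × 10⁻³ − 8.19 × 10⁻⁴ = 1.176 × 10⁻³, so Δρ ≈ 1.208 kg m⁻³.
N² = (g/ρ₀)·Δρ/Δz = g·(Δρ/ρ₀)/Δz = 9.8 × 1.176 × 10⁻³ / 40 = 2.8812 × 10⁻⁴ s⁻² ≈ 2.88 × 10⁻⁴ s⁻².

2.88 × 10⁻⁴ s⁻²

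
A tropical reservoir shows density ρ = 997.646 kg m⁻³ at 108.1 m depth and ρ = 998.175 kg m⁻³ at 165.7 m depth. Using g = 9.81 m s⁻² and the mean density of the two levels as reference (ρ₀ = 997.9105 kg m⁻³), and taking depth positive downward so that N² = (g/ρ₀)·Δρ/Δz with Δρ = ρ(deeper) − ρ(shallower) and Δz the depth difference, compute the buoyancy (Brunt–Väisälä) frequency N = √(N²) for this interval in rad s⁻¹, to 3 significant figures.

9.50 × 10⁻³ rad s⁻¹

Δρ = 998.175 − 997.646 = 0.529 kg m⁻³ over Δz = 165.7 − 108.1 = 57.6 m.
N² = (9.81/997.9105) × (0.529/57.6) = 9.0284 × 10⁻⁵ s⁻².
N = √(9.0284 × 10⁻⁵) = 9.5018 × 10⁻³ rad s⁻¹ ≈ 9.50 × 10⁻³ rad s⁻¹.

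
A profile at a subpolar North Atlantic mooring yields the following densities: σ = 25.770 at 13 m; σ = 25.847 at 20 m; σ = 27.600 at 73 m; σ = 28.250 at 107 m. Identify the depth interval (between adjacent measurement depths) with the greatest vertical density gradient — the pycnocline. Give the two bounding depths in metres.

20–73 m

Compute the density gradient over each adjacent pair:
  13–20 m: Δρ/Δz = 0.077/7 = 0.011 kg m⁻⁴
  20–73 m: Δρ/Δz = 1.753/53 = 0.033 kg m⁻⁴
  73–107 m: Δρ/Δz = 0.650/34 = 0.019 kg m⁻⁴
The largest gradient is in the 20–73 m interval — the pycnocline.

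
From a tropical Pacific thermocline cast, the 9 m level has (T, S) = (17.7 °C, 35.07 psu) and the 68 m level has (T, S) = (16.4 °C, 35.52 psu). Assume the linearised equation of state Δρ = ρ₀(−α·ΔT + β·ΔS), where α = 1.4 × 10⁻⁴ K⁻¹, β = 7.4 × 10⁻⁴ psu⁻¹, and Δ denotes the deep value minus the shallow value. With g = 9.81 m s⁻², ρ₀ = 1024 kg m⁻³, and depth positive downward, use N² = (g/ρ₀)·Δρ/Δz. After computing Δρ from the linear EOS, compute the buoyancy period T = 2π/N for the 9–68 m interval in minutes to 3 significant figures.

11.3 min

ΔT = -1.3 K, ΔS = +0.45 psu (deep − shallow).
Δρ/ρ₀ = −αΔT + βΔS = 1.82 × 10⁻⁴ + 3.33 × 10⁻⁴ = 5.15 × 10⁻⁴, so Δρ ≈ 0.5274 kg m⁻³.
N² = (g/ρ₀)·Δρ/Δz = g·(Δρ/ρ₀)/Δz = 9.81 × 5.15 × 10⁻⁴ / 59 = 8.5630 × 10⁻⁵ s⁻².
N = √(8.5630 × 10⁻⁵) = 9.2536 × 10⁻³ rad s⁻¹ → T = 2π/N = 679.00 s = 11.317 min ≈ 11.3 min.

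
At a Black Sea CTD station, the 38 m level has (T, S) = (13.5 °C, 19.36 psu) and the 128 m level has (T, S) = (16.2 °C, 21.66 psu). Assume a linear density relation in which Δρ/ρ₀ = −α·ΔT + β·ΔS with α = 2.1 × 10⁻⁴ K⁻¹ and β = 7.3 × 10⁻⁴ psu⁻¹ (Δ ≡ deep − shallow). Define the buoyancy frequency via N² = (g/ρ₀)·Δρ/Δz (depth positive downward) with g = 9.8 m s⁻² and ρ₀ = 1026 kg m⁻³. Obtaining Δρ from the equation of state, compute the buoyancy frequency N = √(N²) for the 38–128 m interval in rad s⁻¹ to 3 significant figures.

0.0110 rad s⁻¹

ΔT = +2.7 K, ΔS = +2.30 psu (deep − shallow).
Δρ/ρ₀ = −αΔT + βΔS = -5.67 × 10⁻⁴ + 1.679 × 10⁻³ = 1.112 × 10⁻³, so Δρ ≈ 1.141 kg m⁻³.
N² = (g/ρ₀)·Δρ/Δz = g·(Δρ/ρ₀)/Δz = 9.8 × 1.112 × 10⁻³ / 90 = 1.2108 × 10⁻⁴ s⁻².
N = √(1.2108 × 10⁻⁴) = 0.011004 rad s⁻¹ ≈ 0.0110 rad s⁻¹.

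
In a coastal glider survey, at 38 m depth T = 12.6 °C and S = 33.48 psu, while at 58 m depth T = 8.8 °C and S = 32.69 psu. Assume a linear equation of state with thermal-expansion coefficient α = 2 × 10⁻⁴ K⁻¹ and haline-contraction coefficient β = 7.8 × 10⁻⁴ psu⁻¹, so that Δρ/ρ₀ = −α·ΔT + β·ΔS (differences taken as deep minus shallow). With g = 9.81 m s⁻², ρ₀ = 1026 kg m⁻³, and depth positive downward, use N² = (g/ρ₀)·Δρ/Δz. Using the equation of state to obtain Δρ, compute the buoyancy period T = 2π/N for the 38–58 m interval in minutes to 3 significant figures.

12.5 min

ΔT = -3.8 K, ΔS = -0.79 psu (deep − shallow).
Δρ/ρ₀ = −αΔT + βΔS = 7.60 × 10⁻⁴ − 6.162 × 10⁻⁴ = 1.438 × 10⁻⁴, so Δρ ≈ 0.1475 kg m⁻³.
N² = (g/ρ₀)·Δρ/Δz = g·(Δρ/ρ₀)/Δz = 9.81 × 1.438 × 10⁻⁴ / 20 = 7.0534 × 10⁻⁵ s⁻².
N = √(7.0534 × 10⁻⁵) = 8.3985 × 10⁻³ rad s⁻¹ → T = 2π/N = 748.13 s = 12.469 min ≈ 12.5 min.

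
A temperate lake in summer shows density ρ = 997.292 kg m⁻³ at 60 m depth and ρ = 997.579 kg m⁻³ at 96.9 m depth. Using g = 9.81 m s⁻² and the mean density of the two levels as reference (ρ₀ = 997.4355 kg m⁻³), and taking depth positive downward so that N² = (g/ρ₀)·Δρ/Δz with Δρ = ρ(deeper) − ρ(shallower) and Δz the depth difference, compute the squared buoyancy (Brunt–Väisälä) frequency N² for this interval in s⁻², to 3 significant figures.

7.65 × 10⁻⁵ s⁻²

Δρ = 997.579 − 997.292 = 0.287 kg m⁻³ over Δz = 96.9 − 60 = 36.9 m.
N² = (9.81/997.4355) × (0.287/36.9) = 7.6496 × 10⁻⁵ s⁻² ≈ 7.65 × 10⁻⁵ s⁻².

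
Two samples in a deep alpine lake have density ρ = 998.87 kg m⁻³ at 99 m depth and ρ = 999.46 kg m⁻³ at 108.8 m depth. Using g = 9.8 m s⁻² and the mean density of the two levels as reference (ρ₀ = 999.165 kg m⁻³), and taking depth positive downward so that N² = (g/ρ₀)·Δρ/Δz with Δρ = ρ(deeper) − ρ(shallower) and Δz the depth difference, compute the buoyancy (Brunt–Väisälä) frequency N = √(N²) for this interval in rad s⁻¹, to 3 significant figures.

Δρ = 999.46 − 998.87 = 0.59 kg m⁻³ over Δz = 108.8 − 99 = 9.8 m.
N² = (9.8/999.165) × (0.59/9.8) = 5.9049 × 10⁻⁴ s⁻².
N = √(5.9049 × 10⁻⁴) = 0.024300 rad s⁻¹ ≈ 0.0243 rad s⁻¹.
Since Δρ > 0 the layer is stably stratified.

0.0243 rad s⁻¹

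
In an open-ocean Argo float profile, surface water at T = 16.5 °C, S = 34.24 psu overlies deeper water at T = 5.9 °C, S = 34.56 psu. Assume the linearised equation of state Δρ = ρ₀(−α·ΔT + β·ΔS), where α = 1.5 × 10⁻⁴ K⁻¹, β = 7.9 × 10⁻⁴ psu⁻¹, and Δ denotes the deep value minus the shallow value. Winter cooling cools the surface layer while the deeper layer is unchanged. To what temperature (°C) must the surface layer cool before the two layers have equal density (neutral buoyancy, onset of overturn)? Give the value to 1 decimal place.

Neutral buoyancy requires Δρ = 0, i.e. −α(T_deep − T_surf′) + β(S_deep − S_surf) = 0.
T_surf′ = T_deep − (β/α)·ΔS = 5.9 − (7.9 × 10⁻⁴/1.5 × 10⁻⁴)·(+0.32) = 4.215 °C.
Cooling required: 16.5 − (4.215) = 12.285 °C.

4.2 °C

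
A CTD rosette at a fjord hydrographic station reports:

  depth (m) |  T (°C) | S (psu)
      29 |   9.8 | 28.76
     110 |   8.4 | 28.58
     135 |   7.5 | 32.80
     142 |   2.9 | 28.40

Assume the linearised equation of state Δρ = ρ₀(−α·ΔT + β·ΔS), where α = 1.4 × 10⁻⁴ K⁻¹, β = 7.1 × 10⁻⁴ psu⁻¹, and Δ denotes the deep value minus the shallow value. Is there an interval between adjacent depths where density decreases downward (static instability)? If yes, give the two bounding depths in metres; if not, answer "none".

Evaluate Δρ/ρ₀ = −αΔT + βΔS across each adjacent pair:
  29–110 m: −αΔT+βΔS = −(1.4 × 10⁻⁴)(-1.4)+(7.1 × 10⁻⁴)(-0.18) = 6.8 × 10⁻⁵ → stable
  110–135 m: −αΔT+βΔS = −(1.4 × 10⁻⁴)(-0.9)+(7.1 × 10⁻⁴)(+4.22) = 3.1 × 10⁻³ → stable
  135–142 m: −αΔT+βΔS = −(1.4 × 10⁻⁴)(-4.6)+(7.1 × 10⁻⁴)(-4.40) = -2.5 × 10⁻³ → UNSTABLE
The 135–142 m interval has Δρ < 0: lighter water underlies denser water.

135–142 m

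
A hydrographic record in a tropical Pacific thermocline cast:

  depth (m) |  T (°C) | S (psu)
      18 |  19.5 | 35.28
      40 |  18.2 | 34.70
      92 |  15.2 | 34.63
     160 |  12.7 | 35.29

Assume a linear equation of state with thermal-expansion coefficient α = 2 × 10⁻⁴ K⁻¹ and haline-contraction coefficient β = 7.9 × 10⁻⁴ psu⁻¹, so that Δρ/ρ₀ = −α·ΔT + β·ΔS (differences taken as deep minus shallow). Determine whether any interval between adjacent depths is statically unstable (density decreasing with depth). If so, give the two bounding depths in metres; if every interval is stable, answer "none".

18–40 m

Evaluate Δρ/ρ₀ = −αΔT + βΔS across each adjacent pair:
  18–40 m: −αΔT+βΔS = −(2 × 10⁻⁴)(-1.3)+(7.9 × 10⁻⁴)(-0.58) = -2.0 × 10⁻⁴ → UNSTABLE
  40–92 m: −αΔT+βΔS = −(2 × 10⁻⁴)(-3.0)+(7.9 × 10⁻⁴)(-0.07) = 5.4 × 10⁻⁴ → stable
  92–160 m: −αΔT+βΔS = −(2 × 10⁻⁴)(-2.5)+(7.9 × 10⁻⁴)(+0.66) = 1.0 × 10⁻³ → stable
The 18–40 m interval has Δρ < 0: lighter water underlies denser water.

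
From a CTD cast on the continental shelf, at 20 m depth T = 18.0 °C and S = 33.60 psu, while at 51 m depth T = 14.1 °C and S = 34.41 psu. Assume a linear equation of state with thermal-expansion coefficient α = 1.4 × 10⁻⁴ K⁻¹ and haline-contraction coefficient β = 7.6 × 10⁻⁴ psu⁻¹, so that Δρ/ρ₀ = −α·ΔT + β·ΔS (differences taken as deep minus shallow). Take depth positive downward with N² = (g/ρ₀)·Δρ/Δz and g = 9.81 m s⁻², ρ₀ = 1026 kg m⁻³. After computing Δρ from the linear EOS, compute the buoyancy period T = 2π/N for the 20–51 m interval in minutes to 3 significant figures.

ΔT = -3.9 K, ΔS = +0.81 psu (deep − shallow).
Δρ/ρ₀ = −αΔT + βΔS = 5.46 × 10⁻⁴ + 6.156 × 10⁻⁴ = 1.1616 × 10⁻³, so Δρ ≈ 1.192 kg m⁻³.
N² = (g/ρ₀)·Δρ/Δz = g·(Δρ/ρ₀)/Δz = 9.81 × 1.1616 × 10⁻³ / 31 = 3.6759 × 10⁻⁴ s⁻².
N = √(3.6759 × 10⁻⁴) = 0.019173 rad s⁻¹ → T = 2π/N = 327.71 s = 5.4618 min ≈ 5.46 min.

5.46 min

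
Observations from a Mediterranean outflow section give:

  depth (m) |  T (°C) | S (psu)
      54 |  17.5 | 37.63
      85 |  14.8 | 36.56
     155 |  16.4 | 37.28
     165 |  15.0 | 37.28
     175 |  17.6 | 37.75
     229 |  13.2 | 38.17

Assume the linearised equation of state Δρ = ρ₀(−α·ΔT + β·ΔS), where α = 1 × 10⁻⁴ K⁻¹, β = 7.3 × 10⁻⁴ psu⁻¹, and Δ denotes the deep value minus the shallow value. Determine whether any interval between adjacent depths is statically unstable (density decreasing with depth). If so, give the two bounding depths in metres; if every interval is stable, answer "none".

Evaluate Δρ/ρ₀ = −αΔT + βΔS across each adjacent pair:
  54–85 m: −αΔT+βΔS = −(1 × 10⁻⁴)(-2.7)+(7.3 × 10⁻⁴)(-1.07) = -5.1 × 10⁻⁴ → UNSTABLE
  85–155 m: −αΔT+βΔS = −(1 × 10⁻⁴)(+1.6)+(7.3 × 10⁻⁴)(+0.72) = 3.7 × 10⁻⁴ → stable
  155–165 m: −αΔT+βΔS = −(1 × 10⁻⁴)(-1.4)+(7.3 × 10⁻⁴)(+0.00) = 1.4 × 10⁻⁴ → stable
  165–175 m: −αΔT+βΔS = −(1 × 10⁻⁴)(+2.6)+(7.3 × 10⁻⁴)(+0.47) = 8.3 × 10⁻⁵ → stable
  175–229 m: −αΔT+βΔS = −(1 × 10⁻⁴)(-4.4)+(7.3 × 10⁻⁴)(+0.42) = 7.5 × 10⁻⁴ → stable
The 54–85 m interval has Δρ < 0: lighter water underlies denser water.

54–85 m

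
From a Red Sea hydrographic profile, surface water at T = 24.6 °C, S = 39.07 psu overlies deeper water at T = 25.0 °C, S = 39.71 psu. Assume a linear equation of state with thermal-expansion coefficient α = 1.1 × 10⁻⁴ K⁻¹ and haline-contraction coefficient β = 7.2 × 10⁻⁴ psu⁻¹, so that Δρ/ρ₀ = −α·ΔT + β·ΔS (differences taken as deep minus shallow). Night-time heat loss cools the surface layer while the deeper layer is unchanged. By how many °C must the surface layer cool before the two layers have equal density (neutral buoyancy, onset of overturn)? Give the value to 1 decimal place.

Neutral buoyancy requires Δρ = 0, i.e. −α(T_deep − T_surf′) + β(S_deep − S_surf) = 0.
T_surf′ = T_deep − (β/α)·ΔS = 25.0 − (7.2 × 10⁻⁴/1.1 × 10⁻⁴)·(+0.64) = 20.811 °C.
Cooling required: 24.6 − (20.811) = 3.789 °C.

3.8 °C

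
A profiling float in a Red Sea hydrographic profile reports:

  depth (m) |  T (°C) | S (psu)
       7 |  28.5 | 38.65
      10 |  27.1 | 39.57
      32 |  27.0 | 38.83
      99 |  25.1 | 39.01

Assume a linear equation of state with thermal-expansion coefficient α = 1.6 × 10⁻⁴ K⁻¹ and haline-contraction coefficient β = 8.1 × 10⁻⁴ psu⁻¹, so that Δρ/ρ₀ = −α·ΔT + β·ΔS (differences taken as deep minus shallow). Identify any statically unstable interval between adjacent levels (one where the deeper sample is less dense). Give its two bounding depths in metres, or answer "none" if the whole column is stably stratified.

10–32 m

Evaluate Δρ/ρ₀ = −αΔT + βΔS across each adjacent pair:
  7–10 m: −αΔT+βΔS = −(1.6 × 10⁻⁴)(-1.4)+(8.1 × 10⁻⁴)(+0.92) = 9.7 × 10⁻⁴ → stable
  10–32 m: −αΔT+βΔS = −(1.6 × 10⁻⁴)(-0.1)+(8.1 × 10⁻⁴)(-0.74) = -5.8 × 10⁻⁴ → UNSTABLE
  32–99 m: −αΔT+βΔS = −(1.6 × 10⁻⁴)(-1.9)+(8.1 × 10⁻⁴)(+0.18) = 4.5 × 10⁻⁴ → stable
The 10–32 m interval has Δρ < 0: lighter water underlies denser water.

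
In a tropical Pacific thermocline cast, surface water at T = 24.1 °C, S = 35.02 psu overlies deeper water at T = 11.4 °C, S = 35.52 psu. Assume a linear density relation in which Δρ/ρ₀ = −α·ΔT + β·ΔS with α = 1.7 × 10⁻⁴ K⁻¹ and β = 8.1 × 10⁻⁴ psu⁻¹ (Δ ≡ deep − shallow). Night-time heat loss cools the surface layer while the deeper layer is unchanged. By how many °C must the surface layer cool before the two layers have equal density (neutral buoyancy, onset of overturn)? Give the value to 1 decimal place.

Neutral buoyancy requires Δρ = 0, i.e. −α(T_deep − T_surf′) + β(S_deep − S_surf) = 0.
T_surf′ = T_deep − (β/α)·ΔS = 11.4 − (8.1 × 10⁻⁴/1.7 × 10⁻⁴)·(+0.50) = 9.018 °C.
Cooling required: 24.1 − (9.018) = 15.082 °C.

15.1 °C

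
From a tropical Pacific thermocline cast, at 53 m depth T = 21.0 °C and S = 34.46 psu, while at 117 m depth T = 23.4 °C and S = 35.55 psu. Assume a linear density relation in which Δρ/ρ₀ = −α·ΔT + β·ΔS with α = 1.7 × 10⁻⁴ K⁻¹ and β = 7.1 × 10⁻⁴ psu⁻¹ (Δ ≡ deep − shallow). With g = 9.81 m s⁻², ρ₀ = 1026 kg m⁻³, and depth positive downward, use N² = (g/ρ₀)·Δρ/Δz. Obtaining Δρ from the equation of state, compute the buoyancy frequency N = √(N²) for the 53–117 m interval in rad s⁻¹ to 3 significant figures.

ΔT = +2.4 K, ΔS = +1.09 psu (deep − shallow).
Δρ/ρ₀ = −αΔT + βΔS = -4.08 × 10⁻⁴ + 7.739 × 10⁻⁴ = 3.659 × 10⁻⁴, so Δρ ≈ 0.3754 kg m⁻³.
N² = (g/ρ₀)·Δρ/Δz = g·(Δρ/ρ₀)/Δz = 9.81 × 3.659 × 10⁻⁴ / 64 = 5.6086 × 10⁻⁵ s⁻².
N = √(5.6086 × 10⁻⁵) = 7.4891 × 10⁻³ rad s⁻¹ ≈ 7.49 × 10⁻³ rad s⁻¹.

7.49 × 10⁻³ rad s⁻¹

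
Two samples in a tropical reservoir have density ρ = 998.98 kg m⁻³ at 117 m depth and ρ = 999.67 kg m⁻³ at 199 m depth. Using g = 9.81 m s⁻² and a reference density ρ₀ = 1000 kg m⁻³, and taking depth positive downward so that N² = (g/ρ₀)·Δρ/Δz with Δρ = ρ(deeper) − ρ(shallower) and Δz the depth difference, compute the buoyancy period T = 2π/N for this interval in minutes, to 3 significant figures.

11.5 min

Δρ = 999.67 − 998.98 = 0.69 kg m⁻³ over Δz = 199 − 117 = 82 m.
N² = (9.81/1000) × (0.69/82) = 8.2548 × 10⁻⁵ s⁻².
N = √(8.2548 × 10⁻⁵) = 9.0856 × 10⁻³ rad s⁻¹, so T = 2π/N = 691.55 s = 11.526 min ≈ 11.5 min.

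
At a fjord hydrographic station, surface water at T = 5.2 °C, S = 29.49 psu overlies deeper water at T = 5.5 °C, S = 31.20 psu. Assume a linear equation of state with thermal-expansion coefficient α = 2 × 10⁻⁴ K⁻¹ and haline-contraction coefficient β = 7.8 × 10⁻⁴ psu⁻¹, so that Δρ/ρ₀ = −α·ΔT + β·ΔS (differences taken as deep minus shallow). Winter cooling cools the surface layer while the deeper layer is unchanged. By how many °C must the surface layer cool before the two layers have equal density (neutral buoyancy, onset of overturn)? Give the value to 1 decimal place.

6.4 °C

Neutral buoyancy requires Δρ = 0, i.e. −α(T_deep − T_surf′) + β(S_deep − S_surf) = 0.
T_surf′ = T_deep − (β/α)·ΔS = 5.5 − (7.8 × 10⁻⁴/2 × 10⁻⁴)·(+1.71) = -1.169 °C.
Cooling required: 5.2 − (-1.169) = 6.369 °C.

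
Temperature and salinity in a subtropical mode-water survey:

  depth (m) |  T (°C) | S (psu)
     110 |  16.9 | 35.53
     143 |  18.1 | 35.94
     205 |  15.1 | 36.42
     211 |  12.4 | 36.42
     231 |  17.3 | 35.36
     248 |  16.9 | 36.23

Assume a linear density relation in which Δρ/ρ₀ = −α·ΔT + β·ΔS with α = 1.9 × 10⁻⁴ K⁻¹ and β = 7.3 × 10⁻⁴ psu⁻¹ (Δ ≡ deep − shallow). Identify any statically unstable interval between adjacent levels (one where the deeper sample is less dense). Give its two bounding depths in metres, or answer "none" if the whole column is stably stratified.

211–231 m

Evaluate Δρ/ρ₀ = −αΔT + βΔS across each adjacent pair:
  110–143 m: −αΔT+βΔS = −(1.9 × 10⁻⁴)(+1.2)+(7.3 × 10⁻⁴)(+0.41) = 7.1 × 10⁻⁵ → stable
  143–205 m: −αΔT+βΔS = −(1.9 × 10⁻⁴)(-3.0)+(7.3 × 10⁻⁴)(+0.48) = 9.2 × 10⁻⁴ → stable
  205–211 m: −αΔT+βΔS = −(1.9 × 10⁻⁴)(-2.7)+(7.3 × 10⁻⁴)(+0.00) = 5.1 × 10⁻⁴ → stable
  211–231 m: −αΔT+βΔS = −(1.9 × 10⁻⁴)(+4.9)+(7.3 × 10⁻⁴)(-1.06) = -1.7 × 10⁻³ → UNSTABLE
  231–248 m: −αΔT+βΔS = −(1.9 × 10⁻⁴)(-0.4)+(7.3 × 10⁻⁴)(+0.87) = 7.1 × 10⁻⁴ → stable
The 211–231 m interval has Δρ < 0: lighter water underlies denser water.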